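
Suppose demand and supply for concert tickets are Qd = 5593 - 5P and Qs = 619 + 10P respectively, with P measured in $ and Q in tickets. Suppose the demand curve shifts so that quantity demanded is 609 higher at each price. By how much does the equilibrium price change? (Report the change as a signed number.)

At equilibrium Qd = Qs, so 5593 - 5P = 619 + 10P; collecting terms, 4974 = 15P and P* = 331.6.
Substitute back: Q* = 5593 - 5(331.6) = 3935.
After the shift, demand is Qd = 6202 - 5P.
New equilibrium: 5583 = 15P, so P = 372.2 and Q = 4341.
ΔP = 372.2 - 331.6 = 40.6.

ΔP = 40.6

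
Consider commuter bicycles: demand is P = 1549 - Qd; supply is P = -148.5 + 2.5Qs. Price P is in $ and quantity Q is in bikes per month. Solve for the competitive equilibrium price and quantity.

Rewriting in direct form: Qd = 1549 - P and Qs = 59.4 + 0.4P.
The market clears where 1549 - P = 59.4 + 0.4P. Rearranging, 1.4P = 1489.6, hence P* = 1064.
Then Q* = 1549 - 1064 = 485.

P* = 1064, Q* = 485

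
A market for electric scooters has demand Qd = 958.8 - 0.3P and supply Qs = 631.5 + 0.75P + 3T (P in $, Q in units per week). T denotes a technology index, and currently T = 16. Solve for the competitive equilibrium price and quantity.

P* = 266, Q* = 879

With T = 16, supply is Qs = 679.5 + 0.75P.
Equating demand and supply, 958.8 - 0.3P = 679.5 + 0.75P gives 1.05P = 279.3, so P* = 266.
Plugging P* into demand: Q* = 958.8 - 0.3(266) = 879.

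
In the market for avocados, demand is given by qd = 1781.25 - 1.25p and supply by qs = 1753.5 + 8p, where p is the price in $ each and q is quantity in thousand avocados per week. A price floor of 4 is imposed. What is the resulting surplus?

Surplus = 9.25

With p fixed at 4, quantity demanded is 1776.25 and quantity supplied is 1785.5.
Surplus = qs - qd = 1785.5 - 1776.25 = 9.25.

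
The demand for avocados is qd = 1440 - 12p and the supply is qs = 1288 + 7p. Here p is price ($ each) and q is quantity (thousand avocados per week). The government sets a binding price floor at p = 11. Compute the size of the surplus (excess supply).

Evaluating both curves at the floor price 11 gives qd = 1308, qs = 1365.
Surplus = qs - qd = 1365 - 1308 = 57.

Surplus = 57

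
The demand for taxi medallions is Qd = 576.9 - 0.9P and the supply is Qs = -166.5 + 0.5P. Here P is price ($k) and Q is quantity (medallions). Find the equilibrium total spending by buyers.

At equilibrium Qd = Qs, so 576.9 - 0.9P = -166.5 + 0.5P; collecting terms, 743.4 = 1.4P and P* = 531.
Plugging P* into demand: Q* = 576.9 - 0.9(531) = 99.
Total spending by buyers = P* × Q* = 531 × 99 = 52569.

Total spending by buyers = 52569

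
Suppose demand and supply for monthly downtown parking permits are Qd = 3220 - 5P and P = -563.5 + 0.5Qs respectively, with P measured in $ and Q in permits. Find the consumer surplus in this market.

Inverting to quantity form: Qs = 1127 + 2P.
The market clears where 3220 - 5P = 1127 + 2P. Rearranging, 7P = 2093, hence P* = 299.
Then Q* = 3220 - 5(299) = 1725.
Demand choke price (Qd = 0): P = 3220/5 = 644. Consumer surplus = ½ × (644 - 299) × 1725 = 297562.5.

Consumer surplus = 297562.5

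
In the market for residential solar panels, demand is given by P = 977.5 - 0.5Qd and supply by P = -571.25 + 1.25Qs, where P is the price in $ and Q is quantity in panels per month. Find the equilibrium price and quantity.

P* = 535, Q* = 885

Inverting to quantity form: Qd = 1955 - 2P and Qs = 457 + 0.8P.
Set Qd = Qs: 1955 - 2P = 457 + 0.8P, so 1498 = 2.8P and P* = 535.
Substitute back: Q* = 1955 - 2(535) = 885.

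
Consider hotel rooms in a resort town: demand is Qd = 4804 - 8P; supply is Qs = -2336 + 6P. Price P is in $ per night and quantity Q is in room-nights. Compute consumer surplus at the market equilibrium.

Set Qd = Qs: 4804 - 8P = -2336 + 6P, so 7140 = 14P and P* = 510.
From the demand curve, Q* = 4804 - 8(510) = 724.
Demand choke price (Qd = 0): P = 4804/8 = 600.5. Consumer surplus = ½ × (600.5 - 510) × 724 = 32761.

Consumer surplus = 32761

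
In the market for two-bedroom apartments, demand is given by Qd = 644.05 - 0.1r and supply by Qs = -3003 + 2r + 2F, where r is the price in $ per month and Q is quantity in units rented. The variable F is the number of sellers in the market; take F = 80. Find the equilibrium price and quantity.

With F = 80, supply is Qs = -2843 + 2r.
The market clears where 644.05 - 0.1r = -2843 + 2r. Rearranging, 2.1r = 3487.05, hence r* = 1660.5.
From the demand curve, Q* = 644.05 - 0.1(1660.5) = 478.

r* = 1660.5, Q* = 478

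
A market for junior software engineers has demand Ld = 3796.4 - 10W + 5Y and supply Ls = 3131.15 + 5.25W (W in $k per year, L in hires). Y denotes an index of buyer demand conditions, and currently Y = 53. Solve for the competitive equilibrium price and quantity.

With Y = 53, demand is Ld = 4061.4 - 10W.
The market clears where 4061.4 - 10W = 3131.15 + 5.25W. Rearranging, 15.25W = 930.25, hence W* = 61.
Plugging W* into demand: L* = 4061.4 - 10(61) = 3451.4.

W* = 61, L* = 3451.4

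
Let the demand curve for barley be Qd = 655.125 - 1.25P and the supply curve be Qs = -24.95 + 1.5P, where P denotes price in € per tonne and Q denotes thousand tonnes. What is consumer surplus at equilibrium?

Consumer surplus = 47886.4

The market clears where 655.125 - 1.25P = -24.95 + 1.5P. Rearranging, 2.75P = 680.075, hence P* = 247.3.
Then Q* = 655.125 - 1.25(247.3) = 346.
Demand choke price (Qd = 0): P = 655.125/1.25 = 524.1. Consumer surplus = ½ × (524.1 - 247.3) × 346 = 47886.4.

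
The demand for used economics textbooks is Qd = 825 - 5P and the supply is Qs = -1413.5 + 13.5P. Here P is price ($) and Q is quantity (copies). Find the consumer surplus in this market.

Equating demand and supply, 825 - 5P = -1413.5 + 13.5P gives 18.5P = 2238.5, so P* = 121.
Plugging P* into demand: Q* = 825 - 5(121) = 220.
Demand choke price (Qd = 0): P = 825/5 = 165. Consumer surplus = ½ × (165 - 121) × 220 = 4840.

Consumer surplus = 4840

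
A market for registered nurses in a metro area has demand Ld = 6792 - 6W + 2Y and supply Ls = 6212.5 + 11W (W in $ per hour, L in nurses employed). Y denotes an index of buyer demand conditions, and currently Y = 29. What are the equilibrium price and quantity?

With Y = 29, demand is Ld = 6850 - 6W.
Equating demand and supply, 6850 - 6W = 6212.5 + 11W gives 17W = 637.5, so W* = 37.5.
Plugging W* into demand: L* = 6850 - 6(37.5) = 6625.

W* = 37.5, L* = 6625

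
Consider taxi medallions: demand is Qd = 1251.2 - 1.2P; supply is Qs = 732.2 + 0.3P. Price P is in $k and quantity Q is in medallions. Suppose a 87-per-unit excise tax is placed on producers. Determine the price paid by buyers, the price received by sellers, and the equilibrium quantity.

P_b = 363.4, P_s = 276.4, Q = 815.12

The tax drives a wedge P_b - P_s = 87. Substituting P_s = P_b - 87 into supply: Qs = 706.1 + 0.3P_b.
Set Qd = Qs: 1251.2 - 1.2P_b = 706.1 + 0.3P_b, so 545.1 = 1.5P_b and P_b = 363.4.
So P_s = 276.4 and the quantity traded is Q = 1251.2 - 1.2(363.4) = 815.12.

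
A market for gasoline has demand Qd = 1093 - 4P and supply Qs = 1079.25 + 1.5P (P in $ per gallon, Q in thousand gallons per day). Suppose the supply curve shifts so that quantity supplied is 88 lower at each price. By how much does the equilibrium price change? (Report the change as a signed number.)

ΔP = 16

Set Qd = Qs: 1093 - 4P = 1079.25 + 1.5P, so 13.75 = 5.5P and P* = 2.5.
From the demand curve, Q* = 1093 - 4(2.5) = 1083.
After the shift, supply is Qs = 991.25 + 1.5P.
New equilibrium: 101.75 = 5.5P, so P = 18.5 and Q = 1019.
ΔP = 18.5 - 2.5 = 16.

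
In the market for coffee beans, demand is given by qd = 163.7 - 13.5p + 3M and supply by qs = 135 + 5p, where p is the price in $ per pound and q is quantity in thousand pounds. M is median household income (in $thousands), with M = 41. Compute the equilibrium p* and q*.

p* = 8.2, q* = 176

With M = 41, demand is qd = 286.7 - 13.5p.
Equating demand and supply, 286.7 - 13.5p = 135 + 5p gives 18.5p = 151.7, so p* = 8.2.
Plugging p* into demand: q* = 286.7 - 13.5(8.2) = 176.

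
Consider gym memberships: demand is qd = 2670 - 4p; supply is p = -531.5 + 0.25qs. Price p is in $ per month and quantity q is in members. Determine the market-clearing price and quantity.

p* = 68, q* = 2398

In direct form, qs = 2126 + 4p.
At equilibrium qd = qs, so 2670 - 4p = 2126 + 4p; collecting terms, 544 = 8p and p* = 68.
Substitute back: q* = 2670 - 4(68) = 2398.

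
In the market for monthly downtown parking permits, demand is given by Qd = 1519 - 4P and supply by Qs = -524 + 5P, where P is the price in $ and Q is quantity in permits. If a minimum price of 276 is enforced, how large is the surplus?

With P fixed at 276, quantity demanded is 415 and quantity supplied is 856.
Surplus = Qs - Qd = 856 - 415 = 441.

Surplus = 441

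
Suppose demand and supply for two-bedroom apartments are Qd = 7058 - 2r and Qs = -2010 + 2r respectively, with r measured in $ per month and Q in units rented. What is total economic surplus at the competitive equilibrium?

The market clears where 7058 - 2r = -2010 + 2r. Rearranging, 4r = 9068, hence r* = 2267.
Then Q* = 7058 - 2(2267) = 2524.
Demand choke price = 3529; supply choke price = 1005. CS = ½(3529 - 2267)(2524) = 1592644; PS = ½(2267 - 1005)(2524) = 1592644. Total surplus = 3185288.

Total surplus = 3185288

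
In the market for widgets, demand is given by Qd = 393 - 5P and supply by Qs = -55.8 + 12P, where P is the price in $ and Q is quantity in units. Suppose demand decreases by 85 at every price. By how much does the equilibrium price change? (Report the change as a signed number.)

ΔP = -5

At equilibrium Qd = Qs, so 393 - 5P = -55.8 + 12P; collecting terms, 448.8 = 17P and P* = 26.4.
Then Q* = 393 - 5(26.4) = 261.
After the shift, demand is Qd = 308 - 5P.
Re-solving, 17P = 363.8 gives P = 21.4 and Q = 201.
ΔP = 21.4 - 26.4 = -5.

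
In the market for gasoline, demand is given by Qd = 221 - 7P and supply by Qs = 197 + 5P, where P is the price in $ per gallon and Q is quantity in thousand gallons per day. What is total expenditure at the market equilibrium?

Total expenditure = 414

At equilibrium Qd = Qs, so 221 - 7P = 197 + 5P; collecting terms, 24 = 12P and P* = 2.
Substitute back: Q* = 221 - 7(2) = 207.
Total expenditure = P* × Q* = 2 × 207 = 414.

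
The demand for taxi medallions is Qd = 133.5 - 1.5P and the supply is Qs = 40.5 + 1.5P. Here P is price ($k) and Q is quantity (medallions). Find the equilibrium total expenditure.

Total expenditure = 2697

At equilibrium Qd = Qs, so 133.5 - 1.5P = 40.5 + 1.5P; collecting terms, 93 = 3P and P* = 31.
Plugging P* into demand: Q* = 133.5 - 1.5(31) = 87.
Total expenditure = P* × Q* = 31 × 87 = 2697.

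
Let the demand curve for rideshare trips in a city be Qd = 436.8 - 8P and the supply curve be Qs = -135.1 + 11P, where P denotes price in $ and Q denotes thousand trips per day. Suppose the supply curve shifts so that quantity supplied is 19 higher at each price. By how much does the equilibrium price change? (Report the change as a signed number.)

At equilibrium Qd = Qs, so 436.8 - 8P = -135.1 + 11P; collecting terms, 571.9 = 19P and P* = 30.1.
From the demand curve, Q* = 436.8 - 8(30.1) = 196.
After the shift, supply is Qs = -116.1 + 11P.
New equilibrium: 552.9 = 19P, so P = 29.1 and Q = 204.
ΔP = 29.1 - 30.1 = -1.

ΔP = -1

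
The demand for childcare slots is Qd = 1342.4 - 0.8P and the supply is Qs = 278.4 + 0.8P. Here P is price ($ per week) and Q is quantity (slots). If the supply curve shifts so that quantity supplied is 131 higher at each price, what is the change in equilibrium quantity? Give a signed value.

ΔQ = 65.5

Equating demand and supply, 1342.4 - 0.8P = 278.4 + 0.8P gives 1.6P = 1064, so P* = 665.
Then Q* = 1342.4 - 0.8(665) = 810.4.
After the shift, supply is Qs = 409.4 + 0.8P.
New equilibrium: 933 = 1.6P, so P = 583.125 and Q = 875.9.
ΔQ = 875.9 - 810.4 = 65.5.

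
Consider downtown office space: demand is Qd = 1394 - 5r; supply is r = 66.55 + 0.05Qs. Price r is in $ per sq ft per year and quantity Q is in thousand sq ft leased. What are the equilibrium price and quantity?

Rewriting in direct form: Qs = -1331 + 20r.
Equating demand and supply, 1394 - 5r = -1331 + 20r gives 25r = 2725, so r* = 109.
Substitute back: Q* = 1394 - 5(109) = 849.

r* = 109, Q* = 849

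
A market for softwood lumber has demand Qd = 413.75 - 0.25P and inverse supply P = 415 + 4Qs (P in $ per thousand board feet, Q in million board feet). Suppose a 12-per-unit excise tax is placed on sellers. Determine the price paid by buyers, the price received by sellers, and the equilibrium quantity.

P_b = 1041, P_s = 1029, Q = 153.5

Inverting to quantity form: Qs = -103.75 + 0.25P.
Sellers keep P_s = P_b - 12 per unit, so supply in terms of the buyer price is Qs = -106.75 + 0.25P_b.
Set Qd = Qs: 413.75 - 0.25P_b = -106.75 + 0.25P_b, so 520.5 = 0.5P_b and P_b = 1041.
Then P_s = 1041 - 12 = 1029 and Q = 413.75 - 0.25(1041) = 153.5.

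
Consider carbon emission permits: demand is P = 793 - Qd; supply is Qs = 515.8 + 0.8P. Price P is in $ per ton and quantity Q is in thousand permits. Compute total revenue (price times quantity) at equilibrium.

Total revenue = 98406

Rewriting in direct form: Qd = 793 - P.
Set Qd = Qs: 793 - P = 515.8 + 0.8P, so 277.2 = 1.8P and P* = 154.
Then Q* = 793 - 154 = 639.
Total revenue = P* × Q* = 154 × 639 = 98406.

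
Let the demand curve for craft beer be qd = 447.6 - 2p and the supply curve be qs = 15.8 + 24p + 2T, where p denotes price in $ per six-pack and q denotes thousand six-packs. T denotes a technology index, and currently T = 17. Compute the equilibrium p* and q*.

With T = 17, supply is qs = 49.8 + 24p.
At equilibrium qd = qs, so 447.6 - 2p = 49.8 + 24p; collecting terms, 397.8 = 26p and p* = 15.3.
Substitute back: q* = 447.6 - 2(15.3) = 417.

p* = 15.3, q* = 417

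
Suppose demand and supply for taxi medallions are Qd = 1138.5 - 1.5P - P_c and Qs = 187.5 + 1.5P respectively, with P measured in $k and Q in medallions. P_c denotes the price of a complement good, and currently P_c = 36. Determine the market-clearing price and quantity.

With P_c = 36, demand is Qd = 1102.5 - 1.5P.
Set Qd = Qs: 1102.5 - 1.5P = 187.5 + 1.5P, so 915 = 3P and P* = 305.
Then Q* = 1102.5 - 1.5(305) = 645.

P* = 305, Q* = 645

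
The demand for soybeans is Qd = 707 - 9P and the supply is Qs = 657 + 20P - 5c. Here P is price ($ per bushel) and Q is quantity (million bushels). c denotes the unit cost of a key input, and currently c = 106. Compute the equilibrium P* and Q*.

With c = 106, supply is Qs = 127 + 20P.
The market clears where 707 - 9P = 127 + 20P. Rearranging, 29P = 580, hence P* = 20.
Plugging P* into demand: Q* = 707 - 9(20) = 527.

P* = 20, Q* = 527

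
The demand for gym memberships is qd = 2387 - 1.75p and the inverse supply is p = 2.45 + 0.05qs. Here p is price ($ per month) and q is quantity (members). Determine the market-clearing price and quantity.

Inverting to quantity form: qs = -49 + 20p.
Set qd = qs: 2387 - 1.75p = -49 + 20p, so 2436 = 21.75p and p* = 112.
Plugging p* into demand: q* = 2387 - 1.75(112) = 2191.

p* = 112, q* = 2191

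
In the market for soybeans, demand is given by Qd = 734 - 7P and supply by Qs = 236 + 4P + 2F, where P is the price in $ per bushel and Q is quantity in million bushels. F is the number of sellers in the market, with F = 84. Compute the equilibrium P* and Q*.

P* = 30, Q* = 524

With F = 84, supply is Qs = 404 + 4P.
The market clears where 734 - 7P = 404 + 4P. Rearranging, 11P = 330, hence P* = 30.
Substitute back: Q* = 734 - 7(30) = 524.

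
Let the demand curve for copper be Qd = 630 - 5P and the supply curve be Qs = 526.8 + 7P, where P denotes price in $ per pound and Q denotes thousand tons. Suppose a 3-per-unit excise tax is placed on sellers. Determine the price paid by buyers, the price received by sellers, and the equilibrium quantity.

P_b = 10.35, P_s = 7.35, Q = 578.25

Sellers keep P_s = P_b - 3 per unit, so supply in terms of the buyer price is Qs = 505.8 + 7P_b.
Market clearing requires 630 - 5P_b = 505.8 + 7P_b; hence 124.2 = 12P_b and P_b = 10.35.
So P_s = 7.35 and the quantity traded is Q = 630 - 5(10.35) = 578.25.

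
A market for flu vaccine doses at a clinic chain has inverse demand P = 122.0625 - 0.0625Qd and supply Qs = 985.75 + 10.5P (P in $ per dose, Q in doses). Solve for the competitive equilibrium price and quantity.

Solving each curve for Q: Qd = 1953 - 16P.
Equating demand and supply, 1953 - 16P = 985.75 + 10.5P gives 26.5P = 967.25, so P* = 36.5.
Substitute back: Q* = 1953 - 16(36.5) = 1369.

P* = 36.5, Q* = 1369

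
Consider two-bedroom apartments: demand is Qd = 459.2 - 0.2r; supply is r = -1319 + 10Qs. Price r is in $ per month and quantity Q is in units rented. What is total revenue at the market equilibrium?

Total revenue = 262931

Solving each curve for Q: Qs = 131.9 + 0.1r.
Set Qd = Qs: 459.2 - 0.2r = 131.9 + 0.1r, so 327.3 = 0.3r and r* = 1091.
Plugging r* into demand: Q* = 459.2 - 0.2(1091) = 241.
Total revenue = r* × Q* = 1091 × 241 = 262931.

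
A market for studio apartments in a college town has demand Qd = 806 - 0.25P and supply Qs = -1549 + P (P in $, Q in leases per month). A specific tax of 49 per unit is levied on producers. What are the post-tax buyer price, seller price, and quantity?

Producers keep P_s = P_b - 49 per unit, so supply in terms of the buyer price is Qs = -1598 + P_b.
Market clearing requires 806 - 0.25P_b = -1598 + P_b; hence 2404 = 1.25P_b and P_b = 1923.2.
So P_s = 1874.2 and the quantity traded is Q = 806 - 0.25(1923.2) = 325.2.

P_b = 1923.2, P_s = 1874.2, Q = 325.2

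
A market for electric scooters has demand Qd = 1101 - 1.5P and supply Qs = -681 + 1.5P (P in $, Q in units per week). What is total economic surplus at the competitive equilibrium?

At equilibrium Qd = Qs, so 1101 - 1.5P = -681 + 1.5P; collecting terms, 1782 = 3P and P* = 594.
From the demand curve, Q* = 1101 - 1.5(594) = 210.
Demand choke price = 734; supply choke price = 454. CS = ½(734 - 594)(210) = 14700; PS = ½(594 - 454)(210) = 14700. Total surplus = 29400.

Total surplus = 29400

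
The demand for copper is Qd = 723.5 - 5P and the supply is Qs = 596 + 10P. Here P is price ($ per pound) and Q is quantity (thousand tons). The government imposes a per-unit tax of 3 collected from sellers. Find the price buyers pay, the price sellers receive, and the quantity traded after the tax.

P_b = 10.5, P_s = 7.5, Q = 671

With a tax of 3 on sellers, they supply based on the net price P_s = P_b - 3, so Qs = 566 + 10P_b.
Market clearing requires 723.5 - 5P_b = 566 + 10P_b; hence 157.5 = 15P_b and P_b = 10.5.
So P_s = 7.5 and the quantity traded is Q = 723.5 - 5(10.5) = 671.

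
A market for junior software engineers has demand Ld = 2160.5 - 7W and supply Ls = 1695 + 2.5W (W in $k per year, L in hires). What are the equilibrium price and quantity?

W* = 49, L* = 1817.5

Equating demand and supply, 2160.5 - 7W = 1695 + 2.5W gives 9.5W = 465.5, so W* = 49.
From the demand curve, L* = 2160.5 - 7(49) = 1817.5.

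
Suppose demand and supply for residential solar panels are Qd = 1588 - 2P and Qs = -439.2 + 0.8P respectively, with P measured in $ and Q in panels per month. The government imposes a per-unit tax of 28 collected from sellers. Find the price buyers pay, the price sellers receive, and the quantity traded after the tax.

P_b = 732, P_s = 704, Q = 124

Sellers keep P_s = P_b - 28 per unit, so supply in terms of the buyer price is Qs = -461.6 + 0.8P_b.
Equate demand and the shifted supply: 1588 - 2P_b = -461.6 + 0.8P_b, giving 2.8P_b = 2049.6, so P_b = 732.
Then P_s = 732 - 28 = 704 and Q = 1588 - 2(732) = 124.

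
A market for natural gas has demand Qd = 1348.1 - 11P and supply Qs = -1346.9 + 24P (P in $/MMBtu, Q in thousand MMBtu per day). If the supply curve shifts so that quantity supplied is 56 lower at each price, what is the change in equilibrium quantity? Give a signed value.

ΔQ = -17.6

Set Qd = Qs: 1348.1 - 11P = -1346.9 + 24P, so 2695 = 35P and P* = 77.
Substitute back: Q* = 1348.1 - 11(77) = 501.1.
After the shift, supply is Qs = -1402.9 + 24P.
The new intersection has 2751 = 35P, i.e. P = 78.6, Q = 483.5.
ΔQ = 483.5 - 501.1 = -17.6.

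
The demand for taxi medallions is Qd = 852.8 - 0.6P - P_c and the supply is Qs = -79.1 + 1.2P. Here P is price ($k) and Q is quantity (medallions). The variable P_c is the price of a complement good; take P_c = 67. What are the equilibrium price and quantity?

With P_c = 67, demand is Qd = 785.8 - 0.6P.
Set Qd = Qs: 785.8 - 0.6P = -79.1 + 1.2P, so 864.9 = 1.8P and P* = 480.5.
Then Q* = 785.8 - 0.6(480.5) = 497.5.

P* = 480.5, Q* = 497.5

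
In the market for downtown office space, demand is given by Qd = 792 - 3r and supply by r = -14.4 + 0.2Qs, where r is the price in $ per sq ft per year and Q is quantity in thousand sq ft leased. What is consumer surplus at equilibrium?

Consumer surplus = 45414

Rewriting in direct form: Qs = 72 + 5r.
Set Qd = Qs: 792 - 3r = 72 + 5r, so 720 = 8r and r* = 90.
Plugging r* into demand: Q* = 792 - 3(90) = 522.
Demand choke price (Qd = 0): r = 792/3 = 264. Consumer surplus = ½ × (264 - 90) × 522 = 45414.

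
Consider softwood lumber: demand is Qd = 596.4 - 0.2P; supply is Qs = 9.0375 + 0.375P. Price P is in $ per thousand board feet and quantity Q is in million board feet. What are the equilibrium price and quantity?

P* = 1021.5, Q* = 392.1

The market clears where 596.4 - 0.2P = 9.0375 + 0.375P. Rearranging, 0.575P = 587.3625, hence P* = 1021.5.
From the demand curve, Q* = 596.4 - 0.2(1021.5) = 392.1.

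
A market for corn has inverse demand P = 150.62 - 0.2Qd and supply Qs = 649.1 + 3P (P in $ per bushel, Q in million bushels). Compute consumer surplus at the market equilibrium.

Rewriting in direct form: Qd = 753.1 - 5P.
At equilibrium Qd = Qs, so 753.1 - 5P = 649.1 + 3P; collecting terms, 104 = 8P and P* = 13.
Substitute back: Q* = 753.1 - 5(13) = 688.1.
Demand choke price (Qd = 0): P = 753.1/5 = 150.62. Consumer surplus = ½ × (150.62 - 13) × 688.1 = 47348.161.

Consumer surplus = 47348.161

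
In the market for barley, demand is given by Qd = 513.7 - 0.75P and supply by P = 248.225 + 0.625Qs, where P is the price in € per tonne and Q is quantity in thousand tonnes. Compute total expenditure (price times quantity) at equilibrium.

Total expenditure = 86434.8

Rewriting in direct form: Qs = -397.16 + 1.6P.
The market clears where 513.7 - 0.75P = -397.16 + 1.6P. Rearranging, 2.35P = 910.86, hence P* = 387.6.
From the demand curve, Q* = 513.7 - 0.75(387.6) = 223.
Total expenditure = P* × Q* = 387.6 × 223 = 86434.8.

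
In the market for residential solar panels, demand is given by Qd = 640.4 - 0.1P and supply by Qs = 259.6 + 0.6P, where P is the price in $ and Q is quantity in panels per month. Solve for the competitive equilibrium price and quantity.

Set Qd = Qs: 640.4 - 0.1P = 259.6 + 0.6P, so 380.8 = 0.7P and P* = 544.
Then Q* = 640.4 - 0.1(544) = 586.

P* = 544, Q* = 586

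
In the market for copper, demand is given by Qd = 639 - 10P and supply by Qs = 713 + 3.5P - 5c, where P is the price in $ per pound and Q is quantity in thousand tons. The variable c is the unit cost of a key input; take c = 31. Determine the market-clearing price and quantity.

P* = 6, Q* = 579

With c = 31, supply is Qs = 558 + 3.5P.
Set Qd = Qs: 639 - 10P = 558 + 3.5P, so 81 = 13.5P and P* = 6.
Plugging P* into demand: Q* = 639 - 10(6) = 579.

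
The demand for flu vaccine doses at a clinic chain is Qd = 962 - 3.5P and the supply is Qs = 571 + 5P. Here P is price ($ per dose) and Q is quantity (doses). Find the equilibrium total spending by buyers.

Set Qd = Qs: 962 - 3.5P = 571 + 5P, so 391 = 8.5P and P* = 46.
From the demand curve, Q* = 962 - 3.5(46) = 801.
Total spending by buyers = P* × Q* = 46 × 801 = 36846.

Total spending by buyers = 36846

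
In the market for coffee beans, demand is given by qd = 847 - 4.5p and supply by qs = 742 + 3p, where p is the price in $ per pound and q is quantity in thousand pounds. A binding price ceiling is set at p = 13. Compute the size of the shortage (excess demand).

At p = 13: qd = 788.5 and qs = 781.
Shortage = qd - qs = 788.5 - 781 = 7.5.

Shortage = 7.5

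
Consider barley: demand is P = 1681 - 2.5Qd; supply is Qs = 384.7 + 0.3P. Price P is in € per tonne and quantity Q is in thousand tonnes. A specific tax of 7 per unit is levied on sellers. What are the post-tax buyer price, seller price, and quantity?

Inverting to quantity form: Qd = 672.4 - 0.4P.
Sellers keep P_s = P_b - 7 per unit, so supply in terms of the buyer price is Qs = 382.6 + 0.3P_b.
Market clearing requires 672.4 - 0.4P_b = 382.6 + 0.3P_b; hence 289.8 = 0.7P_b and P_b = 414.
Then P_s = 414 - 7 = 407 and Q = 672.4 - 0.4(414) = 506.8.

P_b = 414, P_s = 407, Q = 506.8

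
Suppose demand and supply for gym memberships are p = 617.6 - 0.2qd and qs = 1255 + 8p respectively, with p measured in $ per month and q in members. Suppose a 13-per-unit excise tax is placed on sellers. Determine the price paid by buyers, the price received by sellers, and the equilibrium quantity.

Inverting to quantity form: qd = 3088 - 5p.
The tax drives a wedge p_b - p_s = 13. Substituting p_s = p_b - 13 into supply: qs = 1151 + 8p_b.
Equate demand and the shifted supply: 3088 - 5p_b = 1151 + 8p_b, giving 13p_b = 1937, so p_b = 149.
Then p_s = 149 - 13 = 136 and q = 3088 - 5(149) = 2343.

p_b = 149, p_s = 136, q = 2343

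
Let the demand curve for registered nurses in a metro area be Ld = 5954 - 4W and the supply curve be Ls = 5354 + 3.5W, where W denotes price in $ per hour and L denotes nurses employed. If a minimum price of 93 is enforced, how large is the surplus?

Evaluating both curves at the floor price 93 gives Ld = 5582, Ls = 5679.5.
Surplus = Ls - Ld = 5679.5 - 5582 = 97.5.

Surplus = 97.5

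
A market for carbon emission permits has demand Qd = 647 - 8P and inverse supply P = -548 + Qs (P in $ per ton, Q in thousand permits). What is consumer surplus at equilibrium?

Consumer surplus = 19530.0625

Rewriting in direct form: Qs = 548 + P.
The market clears where 647 - 8P = 548 + P. Rearranging, 9P = 99, hence P* = 11.
Plugging P* into demand: Q* = 647 - 8(11) = 559.
Demand choke price (Qd = 0): P = 647/8 = 80.875. Consumer surplus = ½ × (80.875 - 11) × 559 = 19530.0625.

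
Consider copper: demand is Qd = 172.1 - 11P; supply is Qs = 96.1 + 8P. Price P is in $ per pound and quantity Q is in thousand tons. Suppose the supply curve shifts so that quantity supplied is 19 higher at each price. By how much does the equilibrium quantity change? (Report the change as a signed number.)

ΔQ = 11

Equating demand and supply, 172.1 - 11P = 96.1 + 8P gives 19P = 76, so P* = 4.
From the demand curve, Q* = 172.1 - 11(4) = 128.1.
After the shift, supply is Qs = 115.1 + 8P.
New equilibrium: 57 = 19P, so P = 3 and Q = 139.1.
ΔQ = 139.1 - 128.1 = 11.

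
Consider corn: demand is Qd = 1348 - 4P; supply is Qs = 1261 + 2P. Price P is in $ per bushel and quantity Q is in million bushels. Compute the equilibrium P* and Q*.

Equating demand and supply, 1348 - 4P = 1261 + 2P gives 6P = 87, so P* = 14.5.
From the demand curve, Q* = 1348 - 4(14.5) = 1290.

P* = 14.5, Q* = 1290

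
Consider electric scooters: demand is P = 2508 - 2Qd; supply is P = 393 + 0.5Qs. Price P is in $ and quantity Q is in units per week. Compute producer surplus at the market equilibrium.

Producer surplus = 178929

In direct form, Qd = 1254 - 0.5P and Qs = -786 + 2P.
At equilibrium Qd = Qs, so 1254 - 0.5P = -786 + 2P; collecting terms, 2040 = 2.5P and P* = 816.
Then Q* = 1254 - 0.5(816) = 846.
Supply choke price (Qs = 0): P = 393. Producer surplus = ½ × (816 - 393) × 846 = 178929.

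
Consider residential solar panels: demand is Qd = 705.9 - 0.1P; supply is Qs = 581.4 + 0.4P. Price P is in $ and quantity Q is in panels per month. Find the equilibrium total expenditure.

Total expenditure = 169569

The market clears where 705.9 - 0.1P = 581.4 + 0.4P. Rearranging, 0.5P = 124.5, hence P* = 249.
Then Q* = 705.9 - 0.1(249) = 681.
Total expenditure = P* × Q* = 249 × 681 = 169569.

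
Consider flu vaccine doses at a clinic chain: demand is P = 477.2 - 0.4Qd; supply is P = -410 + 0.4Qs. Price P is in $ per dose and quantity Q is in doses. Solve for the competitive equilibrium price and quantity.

P* = 33.6, Q* = 1109

Rewriting in direct form: Qd = 1193 - 2.5P and Qs = 1025 + 2.5P.
The market clears where 1193 - 2.5P = 1025 + 2.5P. Rearranging, 5P = 168, hence P* = 33.6.
Then Q* = 1193 - 2.5(33.6) = 1109.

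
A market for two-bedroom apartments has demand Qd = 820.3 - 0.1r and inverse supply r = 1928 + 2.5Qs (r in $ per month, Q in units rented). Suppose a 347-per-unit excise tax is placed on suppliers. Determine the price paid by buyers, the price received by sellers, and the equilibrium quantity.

r_b = 3460.6, r_s = 3113.6, Q = 474.24

Inverting to quantity form: Qs = -771.2 + 0.4r.
The tax drives a wedge r_b - r_s = 347. Substituting r_s = r_b - 347 into supply: Qs = -910 + 0.4r_b.
Equate demand and the shifted supply: 820.3 - 0.1r_b = -910 + 0.4r_b, giving 0.5r_b = 1730.3, so r_b = 3460.6.
So r_s = 3113.6 and the quantity traded is Q = 820.3 - 0.1(3460.6) = 474.24.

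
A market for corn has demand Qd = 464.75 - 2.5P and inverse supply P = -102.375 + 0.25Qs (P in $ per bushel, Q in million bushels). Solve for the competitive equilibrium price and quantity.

Inverting to quantity form: Qs = 409.5 + 4P.
Set Qd = Qs: 464.75 - 2.5P = 409.5 + 4P, so 55.25 = 6.5P and P* = 8.5.
Substitute back: Q* = 464.75 - 2.5(8.5) = 443.5.

P* = 8.5, Q* = 443.5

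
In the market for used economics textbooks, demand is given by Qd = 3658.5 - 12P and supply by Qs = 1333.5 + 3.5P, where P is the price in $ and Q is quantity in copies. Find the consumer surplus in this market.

Consumer surplus = 143917.59375

At equilibrium Qd = Qs, so 3658.5 - 12P = 1333.5 + 3.5P; collecting terms, 2325 = 15.5P and P* = 150.
Then Q* = 3658.5 - 12(150) = 1858.5.
Demand choke price (Qd = 0): P = 3658.5/12 = 304.875. Consumer surplus = ½ × (304.875 - 150) × 1858.5 = 143917.59375.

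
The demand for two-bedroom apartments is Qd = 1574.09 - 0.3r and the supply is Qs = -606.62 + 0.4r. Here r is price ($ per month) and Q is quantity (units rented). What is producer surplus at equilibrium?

Producer surplus = 511200.3125

At equilibrium Qd = Qs, so 1574.09 - 0.3r = -606.62 + 0.4r; collecting terms, 2180.71 = 0.7r and r* = 3115.3.
Substitute back: Q* = 1574.09 - 0.3(3115.3) = 639.5.
Supply choke price (Qs = 0): r = 1516.55. Producer surplus = ½ × (3115.3 - 1516.55) × 639.5 = 511200.3125.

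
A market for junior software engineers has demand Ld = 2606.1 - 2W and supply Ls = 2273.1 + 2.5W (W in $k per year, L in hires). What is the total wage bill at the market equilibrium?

Equating demand and supply, 2606.1 - 2W = 2273.1 + 2.5W gives 4.5W = 333, so W* = 74.
Then L* = 2606.1 - 2(74) = 2458.1.
The total wage bill = W* × L* = 74 × 2458.1 = 181899.4.

The total wage bill = 181899.4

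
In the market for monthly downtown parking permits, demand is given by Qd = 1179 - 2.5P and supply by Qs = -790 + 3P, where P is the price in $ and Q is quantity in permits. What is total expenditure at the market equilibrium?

At equilibrium Qd = Qs, so 1179 - 2.5P = -790 + 3P; collecting terms, 1969 = 5.5P and P* = 358.
From the demand curve, Q* = 1179 - 2.5(358) = 284.
Total expenditure = P* × Q* = 358 × 284 = 101672.

Total expenditure = 101672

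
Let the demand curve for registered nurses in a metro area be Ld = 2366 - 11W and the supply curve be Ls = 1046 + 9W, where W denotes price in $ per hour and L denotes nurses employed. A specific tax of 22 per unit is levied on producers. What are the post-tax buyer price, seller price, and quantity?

Producers keep W_s = W_b - 22 per unit, so supply in terms of the buyer price is Ls = 848 + 9W_b.
Set Ld = Ls: 2366 - 11W_b = 848 + 9W_b, so 1518 = 20W_b and W_b = 75.9.
So W_s = 53.9 and the quantity traded is L = 2366 - 11(75.9) = 1531.1.

W_b = 75.9, W_s = 53.9, L = 1531.1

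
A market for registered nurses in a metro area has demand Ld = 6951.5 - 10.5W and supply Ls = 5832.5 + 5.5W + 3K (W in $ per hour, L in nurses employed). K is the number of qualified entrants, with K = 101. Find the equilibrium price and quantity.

With K = 101, supply is Ls = 6135.5 + 5.5W.
The market clears where 6951.5 - 10.5W = 6135.5 + 5.5W. Rearranging, 16W = 816, hence W* = 51.
Substitute back: L* = 6951.5 - 10.5(51) = 6416.

W* = 51, L* = 6416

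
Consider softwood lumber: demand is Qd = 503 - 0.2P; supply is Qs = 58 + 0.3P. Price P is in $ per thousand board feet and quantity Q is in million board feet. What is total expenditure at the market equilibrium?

Total expenditure = 289250

At equilibrium Qd = Qs, so 503 - 0.2P = 58 + 0.3P; collecting terms, 445 = 0.5P and P* = 890.
Substitute back: Q* = 503 - 0.2(890) = 325.
Total expenditure = P* × Q* = 890 × 325 = 289250.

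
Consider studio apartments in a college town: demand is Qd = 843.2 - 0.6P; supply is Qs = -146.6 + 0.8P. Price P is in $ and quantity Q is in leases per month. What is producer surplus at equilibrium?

At equilibrium Qd = Qs, so 843.2 - 0.6P = -146.6 + 0.8P; collecting terms, 989.8 = 1.4P and P* = 707.
From the demand curve, Q* = 843.2 - 0.6(707) = 419.
Supply choke price (Qs = 0): P = 183.25. Producer surplus = ½ × (707 - 183.25) × 419 = 109725.625.

Producer surplus = 109725.625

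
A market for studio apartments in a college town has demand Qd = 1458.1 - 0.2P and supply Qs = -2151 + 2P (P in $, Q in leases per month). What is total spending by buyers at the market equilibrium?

Total spending by buyers = 1853765

The market clears where 1458.1 - 0.2P = -2151 + 2P. Rearranging, 2.2P = 3609.1, hence P* = 1640.5.
Then Q* = 1458.1 - 0.2(1640.5) = 1130.
Total spending by buyers = P* × Q* = 1640.5 × 1130 = 1853765.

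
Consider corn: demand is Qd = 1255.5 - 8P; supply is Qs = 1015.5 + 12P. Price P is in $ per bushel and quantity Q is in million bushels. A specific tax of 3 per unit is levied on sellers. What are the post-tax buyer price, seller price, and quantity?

The tax drives a wedge P_b - P_s = 3. Substituting P_s = P_b - 3 into supply: Qs = 979.5 + 12P_b.
Set Qd = Qs: 1255.5 - 8P_b = 979.5 + 12P_b, so 276 = 20P_b and P_b = 13.8.
Then P_s = 13.8 - 3 = 10.8 and Q = 1255.5 - 8(13.8) = 1145.1.

P_b = 13.8, P_s = 10.8, Q = 1145.1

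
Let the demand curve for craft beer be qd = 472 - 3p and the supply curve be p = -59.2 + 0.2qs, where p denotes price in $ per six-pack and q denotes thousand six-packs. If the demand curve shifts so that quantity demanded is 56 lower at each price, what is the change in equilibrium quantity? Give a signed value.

Δq = -35

Inverting to quantity form: qs = 296 + 5p.
Set qd = qs: 472 - 3p = 296 + 5p, so 176 = 8p and p* = 22.
Plugging p* into demand: q* = 472 - 3(22) = 406.
After the shift, demand is qd = 416 - 3p.
Re-solving, 8p = 120 gives p = 15 and q = 371.
Δq = 371 - 406 = -35.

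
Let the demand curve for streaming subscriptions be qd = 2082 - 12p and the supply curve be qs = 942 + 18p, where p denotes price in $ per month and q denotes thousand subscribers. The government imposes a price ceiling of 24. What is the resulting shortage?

At p = 24: qd = 1794 and qs = 1374.
Shortage = qd - qs = 1794 - 1374 = 420.

Shortage = 420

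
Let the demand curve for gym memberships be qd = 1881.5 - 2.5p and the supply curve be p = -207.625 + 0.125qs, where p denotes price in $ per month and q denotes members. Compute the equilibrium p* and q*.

In direct form, qs = 1661 + 8p.
The market clears where 1881.5 - 2.5p = 1661 + 8p. Rearranging, 10.5p = 220.5, hence p* = 21.
Substitute back: q* = 1881.5 - 2.5(21) = 1829.

p* = 21, q* = 1829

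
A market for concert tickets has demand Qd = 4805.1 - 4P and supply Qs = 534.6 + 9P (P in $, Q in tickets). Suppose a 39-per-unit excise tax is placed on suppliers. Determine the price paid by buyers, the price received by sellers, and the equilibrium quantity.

The tax drives a wedge P_b - P_s = 39. Substituting P_s = P_b - 39 into supply: Qs = 183.6 + 9P_b.
Equate demand and the shifted supply: 4805.1 - 4P_b = 183.6 + 9P_b, giving 13P_b = 4621.5, so P_b = 355.5.
So P_s = 316.5 and the quantity traded is Q = 4805.1 - 4(355.5) = 3383.1.

P_b = 355.5, P_s = 316.5, Q = 3383.1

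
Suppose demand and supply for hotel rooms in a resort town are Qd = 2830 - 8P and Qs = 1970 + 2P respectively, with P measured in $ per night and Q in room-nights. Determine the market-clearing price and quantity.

P* = 86, Q* = 2142

Equating demand and supply, 2830 - 8P = 1970 + 2P gives 10P = 860, so P* = 86.
Then Q* = 2830 - 8(86) = 2142.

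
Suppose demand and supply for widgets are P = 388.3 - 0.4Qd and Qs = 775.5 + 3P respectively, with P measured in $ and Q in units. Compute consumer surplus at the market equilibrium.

Consumer surplus = 155584.8

Inverting to quantity form: Qd = 970.75 - 2.5P.
The market clears where 970.75 - 2.5P = 775.5 + 3P. Rearranging, 5.5P = 195.25, hence P* = 35.5.
Plugging P* into demand: Q* = 970.75 - 2.5(35.5) = 882.
Demand choke price (Qd = 0): P = 970.75/2.5 = 388.3. Consumer surplus = ½ × (388.3 - 35.5) × 882 = 155584.8.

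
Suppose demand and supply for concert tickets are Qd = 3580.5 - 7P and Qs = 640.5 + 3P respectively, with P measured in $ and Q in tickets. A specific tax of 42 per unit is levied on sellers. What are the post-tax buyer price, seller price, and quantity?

P_b = 306.6, P_s = 264.6, Q = 1434.3

With a tax of 42 on sellers, they supply based on the net price P_s = P_b - 42, so Qs = 514.5 + 3P_b.
Equate demand and the shifted supply: 3580.5 - 7P_b = 514.5 + 3P_b, giving 10P_b = 3066, so P_b = 306.6.
So P_s = 264.6 and the quantity traded is Q = 3580.5 - 7(306.6) = 1434.3.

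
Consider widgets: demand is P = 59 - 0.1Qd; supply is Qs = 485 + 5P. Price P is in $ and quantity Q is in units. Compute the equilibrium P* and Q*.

Solving each curve for Q: Qd = 590 - 10P.
Equating demand and supply, 590 - 10P = 485 + 5P gives 15P = 105, so P* = 7.
Plugging P* into demand: Q* = 590 - 10(7) = 520.

P* = 7, Q* = 520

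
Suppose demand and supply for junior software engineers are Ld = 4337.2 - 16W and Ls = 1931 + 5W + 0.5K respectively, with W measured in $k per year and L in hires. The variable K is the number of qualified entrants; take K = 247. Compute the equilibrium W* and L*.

W* = 108.7, L* = 2598

With K = 247, supply is Ls = 2054.5 + 5W.
Equating demand and supply, 4337.2 - 16W = 2054.5 + 5W gives 21W = 2282.7, so W* = 108.7.
From the demand curve, L* = 4337.2 - 16(108.7) = 2598.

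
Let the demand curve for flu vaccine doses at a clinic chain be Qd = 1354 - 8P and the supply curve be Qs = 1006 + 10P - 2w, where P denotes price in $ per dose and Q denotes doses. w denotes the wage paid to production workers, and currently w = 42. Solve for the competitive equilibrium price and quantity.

With w = 42, supply is Qs = 922 + 10P.
Equating demand and supply, 1354 - 8P = 922 + 10P gives 18P = 432, so P* = 24.
Substitute back: Q* = 1354 - 8(24) = 1162.

P* = 24, Q* = 1162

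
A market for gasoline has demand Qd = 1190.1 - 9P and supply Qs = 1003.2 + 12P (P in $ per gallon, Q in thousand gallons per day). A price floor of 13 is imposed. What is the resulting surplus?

Surplus = 86.1

At P = 13: Qd = 1073.1 and Qs = 1159.2.
Surplus = Qs - Qd = 1159.2 - 1073.1 = 86.1.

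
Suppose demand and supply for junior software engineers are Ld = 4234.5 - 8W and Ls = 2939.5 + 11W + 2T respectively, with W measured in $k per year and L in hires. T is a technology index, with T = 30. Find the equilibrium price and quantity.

With T = 30, supply is Ls = 2999.5 + 11W.
Set Ld = Ls: 4234.5 - 8W = 2999.5 + 11W, so 1235 = 19W and W* = 65.
Plugging W* into demand: L* = 4234.5 - 8(65) = 3714.5.

W* = 65, L* = 3714.5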